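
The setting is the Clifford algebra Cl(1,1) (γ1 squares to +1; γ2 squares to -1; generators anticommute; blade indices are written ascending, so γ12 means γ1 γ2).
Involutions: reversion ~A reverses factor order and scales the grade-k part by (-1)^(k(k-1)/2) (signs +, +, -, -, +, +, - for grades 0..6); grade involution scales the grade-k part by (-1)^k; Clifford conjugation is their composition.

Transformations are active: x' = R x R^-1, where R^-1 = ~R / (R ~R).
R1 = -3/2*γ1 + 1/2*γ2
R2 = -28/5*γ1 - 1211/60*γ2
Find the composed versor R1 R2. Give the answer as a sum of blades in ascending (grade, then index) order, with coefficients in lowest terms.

Distribute over the terms of R1 (each basis-blade product reordered to ascending indices, repeated generators contracted through their squares):
(-3/2*γ1) R2 = 42/5 + 1211/40*γ12
(1/2*γ2) R2 = 1211/120 + 14/5*γ12
Summing the partial products and collecting blades:
Answer: 2219/120 + 1323/40*γ12


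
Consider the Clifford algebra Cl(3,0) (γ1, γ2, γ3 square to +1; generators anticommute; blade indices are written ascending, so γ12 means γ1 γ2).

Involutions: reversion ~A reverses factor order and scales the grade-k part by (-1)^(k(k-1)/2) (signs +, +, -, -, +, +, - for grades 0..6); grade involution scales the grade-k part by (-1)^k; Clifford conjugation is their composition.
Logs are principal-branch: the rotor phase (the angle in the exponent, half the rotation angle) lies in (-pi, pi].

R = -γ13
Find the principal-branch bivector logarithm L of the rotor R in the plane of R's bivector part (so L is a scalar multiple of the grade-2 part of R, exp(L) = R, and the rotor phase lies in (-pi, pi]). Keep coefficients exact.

The scalar part of R is 0, and that scalar determines the rotor phase on the principal branch; recovering the unit plane as bivector-part over sine of the phase gives L = phase * plane.
Concretely: cos(phase) = 0 gives phase = ±pi/2, and since phase/sin(phase) is even the sign is immaterial: L = (phase/sin(phase)) * <R>_2 = (pi/2) * <R>_2.
Answer: -pi/2*γ13


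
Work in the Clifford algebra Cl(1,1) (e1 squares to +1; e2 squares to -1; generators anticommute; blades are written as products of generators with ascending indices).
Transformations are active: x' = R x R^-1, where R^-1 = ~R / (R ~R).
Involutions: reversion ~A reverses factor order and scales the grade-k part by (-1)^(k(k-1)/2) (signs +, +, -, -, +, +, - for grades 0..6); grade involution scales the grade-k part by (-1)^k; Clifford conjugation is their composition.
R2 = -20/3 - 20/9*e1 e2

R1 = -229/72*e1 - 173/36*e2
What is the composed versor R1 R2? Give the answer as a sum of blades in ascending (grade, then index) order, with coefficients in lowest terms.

Distribute over the terms of R1 (each basis-blade product reordered to ascending indices, repeated generators contracted through their squares):
(-229/72*e1) R2 = 1145/54*e1 + 1145/162*e2
(-173/36*e2) R2 = 865/81*e1 + 865/27*e2
Summing the partial products and collecting blades:
Answer: 5165/162*e1 + 6335/162*e2


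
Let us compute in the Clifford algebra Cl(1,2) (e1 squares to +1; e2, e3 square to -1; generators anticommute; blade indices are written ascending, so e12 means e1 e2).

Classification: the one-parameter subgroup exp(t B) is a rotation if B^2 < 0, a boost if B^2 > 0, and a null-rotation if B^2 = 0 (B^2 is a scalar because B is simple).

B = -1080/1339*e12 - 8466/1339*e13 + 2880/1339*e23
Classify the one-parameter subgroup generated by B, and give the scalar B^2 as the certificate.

B^2 term by term: the squares give (-1080/1339)^2*(e12)^2 + (-8466/1339)^2*(e13)^2 + (2880/1339)^2*(e23)^2 = 1166400/1792921*(+1) + 71673156/1792921*(+1) + 8294400/1792921*(-1) = 36 (each basis 2-blade squares to minus the product of its generators' squares); cross terms between blades sharing an index anticommute and cancel. So B^2 = 36.
Answer: boost, certificate B^2 = 36. Certificate logic: 36 is a conjugation-invariant scalar, so its sign fixes rotation versus boost versus null-rotation outright.


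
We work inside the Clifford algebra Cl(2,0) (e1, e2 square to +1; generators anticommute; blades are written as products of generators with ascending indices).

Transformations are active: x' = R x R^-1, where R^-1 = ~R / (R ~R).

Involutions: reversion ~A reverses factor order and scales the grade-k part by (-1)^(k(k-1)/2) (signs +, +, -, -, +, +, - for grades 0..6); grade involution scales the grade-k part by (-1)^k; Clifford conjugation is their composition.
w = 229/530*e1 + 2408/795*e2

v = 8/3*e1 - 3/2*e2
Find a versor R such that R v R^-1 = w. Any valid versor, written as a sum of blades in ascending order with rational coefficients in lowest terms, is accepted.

Since q(v) = q(w) = 337/36, the sum R = v + w = 4927/1590*e1 + 2431/1590*e2 does the job whenever invertible.
Answer: 4927/1590*e1 + 2431/1590*e2


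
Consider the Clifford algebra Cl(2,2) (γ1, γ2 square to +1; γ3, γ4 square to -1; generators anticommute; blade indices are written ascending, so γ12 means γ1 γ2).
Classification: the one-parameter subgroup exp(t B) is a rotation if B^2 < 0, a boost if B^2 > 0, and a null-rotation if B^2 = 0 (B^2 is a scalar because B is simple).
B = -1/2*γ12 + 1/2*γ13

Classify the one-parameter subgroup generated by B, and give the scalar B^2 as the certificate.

B^2 term by term: the squares give (-1/2)^2*(γ12)^2 + (1/2)^2*(γ13)^2 = 1/4*(-1) + 1/4*(+1) = 0 (each basis 2-blade squares to minus the product of its generators' squares); cross terms between blades sharing an index anticommute and cancel. So B^2 = 0.
Answer: null-rotation, certificate B^2 = 0. Because 0 is invariant under every versor sandwich, the classification follows from its sign alone.


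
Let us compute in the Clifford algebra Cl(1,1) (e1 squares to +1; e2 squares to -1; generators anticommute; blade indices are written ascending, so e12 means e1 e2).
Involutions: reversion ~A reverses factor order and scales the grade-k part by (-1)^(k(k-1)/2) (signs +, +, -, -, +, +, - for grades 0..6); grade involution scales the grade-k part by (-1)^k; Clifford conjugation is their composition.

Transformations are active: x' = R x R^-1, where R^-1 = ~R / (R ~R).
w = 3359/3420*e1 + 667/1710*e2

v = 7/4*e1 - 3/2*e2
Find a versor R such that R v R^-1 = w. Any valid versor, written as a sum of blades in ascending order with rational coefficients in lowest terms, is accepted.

Why this works: both vectors square to 13/16, so q(v) = q(w) and R = v + w = 2336/855*e1 - 949/855*e2 carries v to w — its own direction survives, the complement (v - w)/2 flips.
Answer: 2336/855*e1 - 949/855*e2


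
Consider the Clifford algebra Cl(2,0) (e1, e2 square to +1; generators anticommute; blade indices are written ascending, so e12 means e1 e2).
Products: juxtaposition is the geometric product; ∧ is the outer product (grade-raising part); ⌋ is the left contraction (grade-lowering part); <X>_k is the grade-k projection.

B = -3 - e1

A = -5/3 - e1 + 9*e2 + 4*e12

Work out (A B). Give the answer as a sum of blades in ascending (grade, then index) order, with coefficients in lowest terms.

step 1: 6 + 14/3*e1 - 23*e2 - 3*e12
Answer: 6 + 14/3*e1 - 23*e2 - 3*e12


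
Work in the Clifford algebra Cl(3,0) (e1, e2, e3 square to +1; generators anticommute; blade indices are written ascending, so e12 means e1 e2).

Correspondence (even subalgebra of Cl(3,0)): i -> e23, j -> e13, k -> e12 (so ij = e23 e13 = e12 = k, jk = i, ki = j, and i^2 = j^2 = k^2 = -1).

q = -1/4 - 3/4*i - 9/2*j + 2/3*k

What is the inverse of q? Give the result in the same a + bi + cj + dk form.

In blades: q = -1/4 + 2/3*e12 - 9/2*e13 - 3/4*e23.
With qbar = -1/4 - 2/3*e12 + 9/2*e13 + 3/4*e23 (scalar fixed, mapped units negated), q qbar = 1535/72 (the sum of squared coefficients), so q^-1 = qbar / (1535/72) = -18/1535 - 48/1535*e12 + 324/1535*e13 + 54/1535*e23; translating back:
Answer: -18/1535 + 54/1535*i + 324/1535*j - 48/1535*k


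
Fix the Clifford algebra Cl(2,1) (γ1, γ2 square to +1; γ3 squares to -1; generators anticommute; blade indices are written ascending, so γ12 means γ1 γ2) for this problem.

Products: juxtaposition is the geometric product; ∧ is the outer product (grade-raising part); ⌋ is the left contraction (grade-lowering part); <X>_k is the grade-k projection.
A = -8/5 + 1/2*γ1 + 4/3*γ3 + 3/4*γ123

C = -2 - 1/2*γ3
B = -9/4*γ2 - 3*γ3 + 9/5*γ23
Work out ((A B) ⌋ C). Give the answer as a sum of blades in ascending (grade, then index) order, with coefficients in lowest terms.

step 1: 4 + 27/20*γ1 + 6*γ2 + 24/5*γ3 + 9/8*γ12 + 3/16*γ13 + 3/25*γ23 + 9/10*γ123
step 2: -28/5 - 2*γ3
Answer: -28/5 - 2*γ3


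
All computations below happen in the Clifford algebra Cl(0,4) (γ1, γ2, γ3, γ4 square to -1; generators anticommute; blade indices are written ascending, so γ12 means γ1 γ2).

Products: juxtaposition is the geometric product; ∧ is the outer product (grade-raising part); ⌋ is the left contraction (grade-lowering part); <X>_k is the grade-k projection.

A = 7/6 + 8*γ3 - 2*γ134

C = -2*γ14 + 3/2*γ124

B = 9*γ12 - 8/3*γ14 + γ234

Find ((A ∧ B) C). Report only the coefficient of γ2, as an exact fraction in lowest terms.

step 1: 21/2*γ12 - 28/9*γ14 + 72*γ123 + 64/3*γ134 + 7/6*γ234
step 2: -56/9 - 14/3*γ2 - 128/3*γ3 - 63/4*γ4 - 7/4*γ13 + 32*γ23 - 21*γ24 - 108*γ34 - 7/3*γ123 + 144*γ234
Answer: -14/3


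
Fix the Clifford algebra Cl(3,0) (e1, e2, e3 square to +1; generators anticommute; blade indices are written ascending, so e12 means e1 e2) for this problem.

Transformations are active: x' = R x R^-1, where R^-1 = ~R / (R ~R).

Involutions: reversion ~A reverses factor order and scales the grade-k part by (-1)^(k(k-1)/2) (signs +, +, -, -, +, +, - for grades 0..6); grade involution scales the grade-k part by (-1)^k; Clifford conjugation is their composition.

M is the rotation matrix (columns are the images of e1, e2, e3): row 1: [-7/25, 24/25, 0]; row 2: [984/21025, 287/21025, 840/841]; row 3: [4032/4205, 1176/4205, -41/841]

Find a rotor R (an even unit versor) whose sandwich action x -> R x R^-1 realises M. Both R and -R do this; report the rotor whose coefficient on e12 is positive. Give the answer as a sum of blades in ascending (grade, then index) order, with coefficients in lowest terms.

Method: write R = a + b12*e12 + b13*e13 + b23*e23 with a^2 + b12^2 + b13^2 + b23^2 = 1 (so R^-1 = ~R). Expanding the columns R e_j ~R gives tr M = 4a^2 - 1 and, from the antisymmetric part, M21 - M12 = -4a*b12, M13 - M31 = 4a*b13, M32 - M23 = -4a*b23.
Here tr M = -265/841, so a^2 = (1 + tr M)/4 = 144/841 and a = ±12/29. Taking a = 12/29: M21 - M12 = -768/841, M13 - M31 = -4032/4205, M32 - M23 = -3024/4205, giving b12 = 16/29, b13 = -84/145, b23 = 63/145, i.e. R = 12/29 + 16/29*e12 - 84/145*e13 + 63/145*e23.
Its e12 coefficient is already positive.
Answer: 12/29 + 16/29*e12 - 84/145*e13 + 63/145*e23. Key observation: the double cover Spin(3) -> SO(3) sends R and -R to the same matrix (trace -265/841 here), so the stated sign of the e12 coefficient is what selects one sheet.


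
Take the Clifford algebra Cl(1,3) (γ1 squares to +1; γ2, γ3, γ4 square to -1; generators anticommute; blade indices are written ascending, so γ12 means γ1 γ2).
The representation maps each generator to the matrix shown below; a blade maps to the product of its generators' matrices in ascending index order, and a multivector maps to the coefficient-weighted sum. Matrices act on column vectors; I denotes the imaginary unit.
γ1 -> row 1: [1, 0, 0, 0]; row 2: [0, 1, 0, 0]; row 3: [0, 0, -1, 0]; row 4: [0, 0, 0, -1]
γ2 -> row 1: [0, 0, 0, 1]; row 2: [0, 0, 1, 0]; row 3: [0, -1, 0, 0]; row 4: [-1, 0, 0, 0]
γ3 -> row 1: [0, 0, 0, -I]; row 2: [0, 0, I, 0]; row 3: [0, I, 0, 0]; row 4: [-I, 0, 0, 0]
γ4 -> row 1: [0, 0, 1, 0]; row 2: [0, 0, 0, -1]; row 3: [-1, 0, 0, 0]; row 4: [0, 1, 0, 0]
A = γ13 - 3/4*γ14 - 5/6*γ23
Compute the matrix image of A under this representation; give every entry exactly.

Bivector images (products of the table entries): rho(γ13) = rho(γ1)rho(γ3) = row 1: [0, 0, 0, -I]; row 2: [0, 0, I, 0]; row 3: [0, -I, 0, 0]; row 4: [I, 0, 0, 0]; rho(γ14) = rho(γ1)rho(γ4) = row 1: [0, 0, 1, 0]; row 2: [0, 0, 0, -1]; row 3: [1, 0, 0, 0]; row 4: [0, -1, 0, 0]; rho(γ23) = rho(γ2)rho(γ3) = row 1: [-I, 0, 0, 0]; row 2: [0, I, 0, 0]; row 3: [0, 0, -I, 0]; row 4: [0, 0, 0, I].
M = (1)*rho(γ13) + (-3/4)*rho(γ14) + (-5/6)*rho(γ23), summed entrywise:
Answer: row 1: [5*I/6, 0, -3/4, -I]; row 2: [0, -5*I/6, I, 3/4]; row 3: [-3/4, -I, 5*I/6, 0]; row 4: [I, 3/4, 0, -5*I/6]


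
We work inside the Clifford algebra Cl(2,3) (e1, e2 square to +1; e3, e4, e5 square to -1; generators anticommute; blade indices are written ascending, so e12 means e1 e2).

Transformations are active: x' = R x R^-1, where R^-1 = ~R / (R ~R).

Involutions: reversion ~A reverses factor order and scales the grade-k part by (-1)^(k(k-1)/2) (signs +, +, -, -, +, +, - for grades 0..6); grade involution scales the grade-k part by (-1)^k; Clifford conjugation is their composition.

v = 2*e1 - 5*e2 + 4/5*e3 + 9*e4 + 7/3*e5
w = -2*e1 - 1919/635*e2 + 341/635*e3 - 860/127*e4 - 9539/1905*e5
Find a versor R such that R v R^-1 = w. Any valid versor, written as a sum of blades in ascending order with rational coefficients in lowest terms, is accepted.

Equal squares first: v^2 = w^2 = -13069/225. Then v + w = -5094/635*e2 + 849/635*e3 + 283/127*e4 - 1698/635*e5 is a versor taking v to w, provided it is invertible.
Answer: -5094/635*e2 + 849/635*e3 + 283/127*e4 - 1698/635*e5


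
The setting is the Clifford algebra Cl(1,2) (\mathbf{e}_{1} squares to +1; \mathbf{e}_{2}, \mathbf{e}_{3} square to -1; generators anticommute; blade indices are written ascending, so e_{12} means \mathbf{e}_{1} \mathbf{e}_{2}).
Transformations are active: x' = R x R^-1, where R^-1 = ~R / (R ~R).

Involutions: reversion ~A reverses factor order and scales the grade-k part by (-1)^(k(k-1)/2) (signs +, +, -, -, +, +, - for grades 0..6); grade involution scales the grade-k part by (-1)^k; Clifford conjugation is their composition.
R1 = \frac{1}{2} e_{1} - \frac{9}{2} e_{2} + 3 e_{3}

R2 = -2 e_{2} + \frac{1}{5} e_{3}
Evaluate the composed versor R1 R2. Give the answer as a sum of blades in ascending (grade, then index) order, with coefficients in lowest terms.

Distribute over the terms of R2 (each basis-blade product reordered to ascending indices, repeated generators contracted through their squares):
R1 (-2 e_{2}) = -9 - e_{12} + 6 e_{23}
R1 (\frac{1}{5} e_{3}) = -\frac{3}{5} + \frac{1}{10} e_{13} - \frac{9}{10} e_{23}
Summing the partial products and collecting blades:
Answer: -\frac{48}{5} - e_{12} + \frac{1}{10} e_{13} + \frac{51}{10} e_{23}


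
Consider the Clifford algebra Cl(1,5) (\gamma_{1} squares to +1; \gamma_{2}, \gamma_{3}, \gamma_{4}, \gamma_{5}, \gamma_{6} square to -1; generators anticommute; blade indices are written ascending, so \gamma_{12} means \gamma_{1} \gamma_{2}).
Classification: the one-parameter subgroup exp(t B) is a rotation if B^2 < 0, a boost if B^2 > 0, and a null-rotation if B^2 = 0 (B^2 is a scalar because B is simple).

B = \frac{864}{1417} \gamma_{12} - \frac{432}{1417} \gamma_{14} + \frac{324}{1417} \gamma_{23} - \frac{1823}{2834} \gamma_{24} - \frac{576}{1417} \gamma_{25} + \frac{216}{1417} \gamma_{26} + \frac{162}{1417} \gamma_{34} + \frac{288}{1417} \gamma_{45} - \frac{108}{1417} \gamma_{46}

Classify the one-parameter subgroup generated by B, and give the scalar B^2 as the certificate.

B^2 term by term: the squares give (\frac{864}{1417})^2*(\gamma_{12})^2 + (-\frac{432}{1417})^2*(\gamma_{14})^2 + (\frac{324}{1417})^2*(\gamma_{23})^2 + (-\frac{1823}{2834})^2*(\gamma_{24})^2 + (-\frac{576}{1417})^2*(\gamma_{25})^2 + (\frac{216}{1417})^2*(\gamma_{26})^2 + (\frac{162}{1417})^2*(\gamma_{34})^2 + (\frac{288}{1417})^2*(\gamma_{45})^2 + (-\frac{108}{1417})^2*(\gamma_{46})^2 = \frac{746496}{2007889}*(+1) + \frac{186624}{2007889}*(+1) + \frac{104976}{2007889}*(-1) + \frac{3323329}{8031556}*(-1) + \frac{331776}{2007889}*(-1) + \frac{46656}{2007889}*(-1) + \frac{26244}{2007889}*(-1) + \frac{82944}{2007889}*(-1) + \frac{11664}{2007889}*(-1) = -\frac{1}{4} (each basis 2-blade squares to minus the product of its generators' squares); cross terms between blades sharing an index anticommute and cancel; the commuting (index-disjoint) pairs give grade-4 terms 2*c*c'*(blade product), which cancel blade by blade — \gamma_{1234}: \frac{279936}{2007889} - \frac{279936}{2007889} = 0; \gamma_{1245}: \frac{497664}{2007889} - \frac{497664}{2007889} = 0; \gamma_{1246}: -\frac{186624}{2007889} + \frac{186624}{2007889} = 0; \gamma_{2345}: \frac{186624}{2007889} - \frac{186624}{2007889} = 0; \gamma_{2346}: -\frac{69984}{2007889} + \frac{69984}{2007889} = 0; \gamma_{2456}: -\frac{124416}{2007889} + \frac{124416}{2007889} = 0 — confirming B is simple. So B^2 = -\frac{1}{4}.
Answer: rotation, certificate B^2 = -\frac{1}{4}. No conjugation can change B^2 = -\frac{1}{4}; the sign gives the class.


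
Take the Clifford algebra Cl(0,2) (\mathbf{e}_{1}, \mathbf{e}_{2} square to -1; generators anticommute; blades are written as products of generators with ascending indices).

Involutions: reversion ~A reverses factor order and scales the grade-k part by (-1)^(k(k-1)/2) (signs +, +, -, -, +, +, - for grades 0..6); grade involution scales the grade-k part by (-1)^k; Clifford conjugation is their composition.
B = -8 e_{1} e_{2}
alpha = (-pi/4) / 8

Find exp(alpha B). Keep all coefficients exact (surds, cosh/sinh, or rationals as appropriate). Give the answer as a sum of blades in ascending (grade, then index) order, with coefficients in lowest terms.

B^2 = (-8)^2*(e_{1} e_{2})^2 = 64*(-1) = -64 (a basis 2-blade squares to minus the product of its generators' squares).
B^2 = -64 — B^2 < 0, so the exponential closes trigonometrically: l = 8, alpha*l = - \frac{\pi}{4}, so exp(alpha B) = cos(- \frac{\pi}{4}) + (sin(- \frac{\pi}{4})/8)*B = \frac{\sqrt{2}}{2} + (- \frac{\sqrt{2}}{16})*B.
Answer: \frac{\sqrt{2}}{2} + \frac{\sqrt{2}}{2} e_{1} e_{2}


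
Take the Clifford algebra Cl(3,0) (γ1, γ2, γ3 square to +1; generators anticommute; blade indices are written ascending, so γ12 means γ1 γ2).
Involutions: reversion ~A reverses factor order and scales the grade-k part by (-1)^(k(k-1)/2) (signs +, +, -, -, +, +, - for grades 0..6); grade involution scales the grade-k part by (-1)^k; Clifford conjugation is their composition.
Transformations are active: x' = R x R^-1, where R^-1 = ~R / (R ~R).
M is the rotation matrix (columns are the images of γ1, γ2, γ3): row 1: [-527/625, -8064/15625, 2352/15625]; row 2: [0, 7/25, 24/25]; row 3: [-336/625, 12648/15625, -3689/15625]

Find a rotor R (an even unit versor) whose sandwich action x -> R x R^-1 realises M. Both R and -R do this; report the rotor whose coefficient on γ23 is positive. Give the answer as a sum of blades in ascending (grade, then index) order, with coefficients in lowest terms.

Method: write R = a + b12*γ12 + b13*γ13 + b23*γ23 with a^2 + b12^2 + b13^2 + b23^2 = 1 (so R^-1 = ~R). Expanding the columns R e_j ~R gives tr M = 4a^2 - 1 and, from the antisymmetric part, M21 - M12 = -4a*b12, M13 - M31 = 4a*b13, M32 - M23 = -4a*b23.
Here tr M = -12489/15625, so a^2 = (1 + tr M)/4 = 784/15625 and a = ±28/125. Taking a = 28/125: M21 - M12 = 8064/15625, M13 - M31 = 10752/15625, M32 - M23 = -2352/15625, giving b12 = -72/125, b13 = 96/125, b23 = 21/125, i.e. R = 28/125 - 72/125*γ12 + 96/125*γ13 + 21/125*γ23.
Its γ23 coefficient is already positive.
Answer: 28/125 - 72/125*γ12 + 96/125*γ13 + 21/125*γ23. Sheet selection: the two-to-one cover makes ±R indistinguishable at the matrix level (trace -12489/15625), so uniqueness comes from the required sign on γ23.


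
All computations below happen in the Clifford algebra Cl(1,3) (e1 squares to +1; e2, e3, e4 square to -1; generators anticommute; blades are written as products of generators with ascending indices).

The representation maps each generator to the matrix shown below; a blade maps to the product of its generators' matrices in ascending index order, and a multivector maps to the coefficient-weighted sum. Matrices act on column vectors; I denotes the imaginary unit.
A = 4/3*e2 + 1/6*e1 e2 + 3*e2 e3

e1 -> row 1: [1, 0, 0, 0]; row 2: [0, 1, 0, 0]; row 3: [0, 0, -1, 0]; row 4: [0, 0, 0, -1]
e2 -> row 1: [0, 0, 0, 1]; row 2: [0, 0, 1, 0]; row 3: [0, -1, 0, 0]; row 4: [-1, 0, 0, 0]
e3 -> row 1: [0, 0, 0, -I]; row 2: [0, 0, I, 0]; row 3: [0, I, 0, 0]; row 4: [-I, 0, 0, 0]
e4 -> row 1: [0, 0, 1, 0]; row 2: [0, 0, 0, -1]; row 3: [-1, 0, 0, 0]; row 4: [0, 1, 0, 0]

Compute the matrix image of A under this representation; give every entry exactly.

Bivector images (products of the table entries): rho(e1 e2) = rho(e1)rho(e2) = row 1: [0, 0, 0, 1]; row 2: [0, 0, 1, 0]; row 3: [0, 1, 0, 0]; row 4: [1, 0, 0, 0]; rho(e2 e3) = rho(e2)rho(e3) = row 1: [-I, 0, 0, 0]; row 2: [0, I, 0, 0]; row 3: [0, 0, -I, 0]; row 4: [0, 0, 0, I].
M = (4/3)*rho(e2) + (1/6)*rho(e1 e2) + (3)*rho(e2 e3), summed entrywise:
Answer: row 1: [-3*I, 0, 0, 3/2]; row 2: [0, 3*I, 3/2, 0]; row 3: [0, -7/6, -3*I, 0]; row 4: [-7/6, 0, 0, 3*I]


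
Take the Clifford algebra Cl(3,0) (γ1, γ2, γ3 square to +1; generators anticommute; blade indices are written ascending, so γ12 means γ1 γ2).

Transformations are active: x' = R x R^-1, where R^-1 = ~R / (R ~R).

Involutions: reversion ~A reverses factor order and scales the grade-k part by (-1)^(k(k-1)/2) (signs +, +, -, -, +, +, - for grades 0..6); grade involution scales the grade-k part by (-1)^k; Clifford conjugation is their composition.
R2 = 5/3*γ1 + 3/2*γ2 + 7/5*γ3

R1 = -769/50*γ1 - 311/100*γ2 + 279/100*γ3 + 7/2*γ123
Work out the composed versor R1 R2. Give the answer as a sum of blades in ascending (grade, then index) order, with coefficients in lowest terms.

Distribute over the terms of R2 (each basis-blade product reordered to ascending indices, repeated generators contracted through their squares):
R1 (5/3*γ1) = -769/30 + 311/60*γ12 - 93/20*γ13 + 35/6*γ23
R1 (3/2*γ2) = -933/200 - 2307/100*γ12 - 21/4*γ13 - 837/200*γ23
R1 (7/5*γ3) = 1953/500 + 49/10*γ12 - 5383/250*γ13 - 2177/500*γ23
Summing the partial products and collecting blades:
Answer: -79177/3000 - 974/75*γ12 - 3929/125*γ13 - 8117/3000*γ23


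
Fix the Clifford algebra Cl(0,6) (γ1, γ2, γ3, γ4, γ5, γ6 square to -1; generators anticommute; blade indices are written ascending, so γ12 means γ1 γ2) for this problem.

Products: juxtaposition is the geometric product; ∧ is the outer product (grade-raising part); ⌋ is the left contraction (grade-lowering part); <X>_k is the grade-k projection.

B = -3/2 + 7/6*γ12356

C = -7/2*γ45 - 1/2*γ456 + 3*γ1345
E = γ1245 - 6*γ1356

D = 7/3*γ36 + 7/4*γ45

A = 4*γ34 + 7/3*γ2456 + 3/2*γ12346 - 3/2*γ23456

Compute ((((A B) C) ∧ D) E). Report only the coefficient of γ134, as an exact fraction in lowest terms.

step 1: 7/4*γ14 - 6*γ34 + 7/4*γ45 + 49/18*γ134 - 7/2*γ2456 - 9/4*γ12346 + 14/3*γ12456 + 9/4*γ23456
step 2: 49/8 + 7/4*γ2 + 49/6*γ5 + 7/8*γ6 - 7/3*γ12 - 21/4*γ13 + 193/8*γ15 - 9/8*γ23 - 49/4*γ26 - 63/4*γ35 + 277/12*γ126 + 343/36*γ135 + 7/8*γ156 - 49/8*γ236 + 27/4*γ256 - 3*γ356 + 9/8*γ1235 - 21/2*γ1236 + 49/36*γ1356 - 63/8*γ12356
step 3: 343/24*γ36 + 343/32*γ45 + 49/12*γ236 + 49/16*γ245 - 343/18*γ356 + 49/32*γ456 - 49/9*γ1236 - 49/12*γ1245 - 147/16*γ1345 - 1351/24*γ1356 - 63/32*γ2345 - 343/16*γ2456 + 1939/48*γ12456 - 343/32*γ23456 - 147/8*γ123456
step 4: 1001/3 - 5635/48*γ1 + 1939/48*γ6 - 343/32*γ12 + 63/32*γ13 - 343/4*γ15 + 343/16*γ16 - 147/16*γ23 - 441/4*γ24 + 98/3*γ25 - 147/8*γ36 + 441/8*γ46 + 1029/16*γ124 + 49/2*γ125 - 49/32*γ126 + 147/16*γ134 + 343/32*γ136 + 1939/8*γ234 + 1029/8*γ1234 + 189/16*γ1246 + 1029/16*γ1346 + 763/24*γ2346 + 49/9*γ3456 - 2695/72*γ12346 + 49/12*γ13456 + 343/24*γ123456
Answer: 147/16


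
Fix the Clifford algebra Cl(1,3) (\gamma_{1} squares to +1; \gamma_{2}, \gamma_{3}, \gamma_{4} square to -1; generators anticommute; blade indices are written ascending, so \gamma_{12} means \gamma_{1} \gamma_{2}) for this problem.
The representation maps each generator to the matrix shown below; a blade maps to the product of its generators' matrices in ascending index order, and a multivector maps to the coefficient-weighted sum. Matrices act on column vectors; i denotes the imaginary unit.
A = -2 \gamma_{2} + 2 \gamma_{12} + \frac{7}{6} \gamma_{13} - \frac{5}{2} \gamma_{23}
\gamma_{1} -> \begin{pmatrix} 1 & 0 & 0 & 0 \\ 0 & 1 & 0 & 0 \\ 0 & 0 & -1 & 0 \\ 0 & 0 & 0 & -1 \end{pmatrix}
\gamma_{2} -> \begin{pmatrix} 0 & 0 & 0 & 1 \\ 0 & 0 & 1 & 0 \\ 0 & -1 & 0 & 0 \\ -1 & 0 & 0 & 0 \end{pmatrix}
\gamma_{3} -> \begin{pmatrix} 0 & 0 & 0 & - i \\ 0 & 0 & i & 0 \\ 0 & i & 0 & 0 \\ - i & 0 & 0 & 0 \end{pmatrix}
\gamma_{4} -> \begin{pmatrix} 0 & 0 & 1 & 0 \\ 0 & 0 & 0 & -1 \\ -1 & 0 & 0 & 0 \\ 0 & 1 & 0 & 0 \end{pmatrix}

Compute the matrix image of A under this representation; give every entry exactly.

Bivector images (products of the table entries): rho(\gamma_{12}) = rho(\gamma_{1})rho(\gamma_{2}) = \begin{pmatrix} 0 & 0 & 0 & 1 \\ 0 & 0 & 1 & 0 \\ 0 & 1 & 0 & 0 \\ 1 & 0 & 0 & 0 \end{pmatrix}; rho(\gamma_{13}) = rho(\gamma_{1})rho(\gamma_{3}) = \begin{pmatrix} 0 & 0 & 0 & - i \\ 0 & 0 & i & 0 \\ 0 & - i & 0 & 0 \\ i & 0 & 0 & 0 \end{pmatrix}; rho(\gamma_{23}) = rho(\gamma_{2})rho(\gamma_{3}) = \begin{pmatrix} - i & 0 & 0 & 0 \\ 0 & i & 0 & 0 \\ 0 & 0 & - i & 0 \\ 0 & 0 & 0 & i \end{pmatrix}.
M = (-2)*rho(\gamma_{2}) + (2)*rho(\gamma_{12}) + (\frac{7}{6})*rho(\gamma_{13}) + (-\frac{5}{2})*rho(\gamma_{23}), summed entrywise:
Answer: \begin{pmatrix} \frac{5 i}{2} & 0 & 0 & - \frac{7 i}{6} \\ 0 & - \frac{5 i}{2} & \frac{7 i}{6} & 0 \\ 0 & 4 - \frac{7 i}{6} & \frac{5 i}{2} & 0 \\ 4 + \frac{7 i}{6} & 0 & 0 & - \frac{5 i}{2} \end{pmatrix}


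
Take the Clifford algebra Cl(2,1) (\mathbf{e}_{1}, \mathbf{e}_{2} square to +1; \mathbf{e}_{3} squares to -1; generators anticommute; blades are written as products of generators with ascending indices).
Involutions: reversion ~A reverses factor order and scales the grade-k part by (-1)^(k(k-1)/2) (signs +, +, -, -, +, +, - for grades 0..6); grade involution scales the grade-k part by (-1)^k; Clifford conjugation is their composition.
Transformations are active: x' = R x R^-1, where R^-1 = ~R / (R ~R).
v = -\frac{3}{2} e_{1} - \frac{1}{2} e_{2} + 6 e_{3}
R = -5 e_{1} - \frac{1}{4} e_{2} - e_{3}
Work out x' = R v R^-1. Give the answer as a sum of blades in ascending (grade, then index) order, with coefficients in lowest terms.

~R = -5 e_{1} - \frac{1}{4} e_{2} - e_{3}, and R ~R = \frac{385}{16}, so R^-1 = ~R / (\frac{385}{16}).
R v = \frac{109}{8} + \frac{17}{8} e_{1} e_{2} - \frac{63}{2} e_{1} e_{3} - 2 e_{2} e_{3}
Answer: -\frac{641}{154} e_{1} + \frac{167}{770} e_{2} - \frac{2746}{385} e_{3}


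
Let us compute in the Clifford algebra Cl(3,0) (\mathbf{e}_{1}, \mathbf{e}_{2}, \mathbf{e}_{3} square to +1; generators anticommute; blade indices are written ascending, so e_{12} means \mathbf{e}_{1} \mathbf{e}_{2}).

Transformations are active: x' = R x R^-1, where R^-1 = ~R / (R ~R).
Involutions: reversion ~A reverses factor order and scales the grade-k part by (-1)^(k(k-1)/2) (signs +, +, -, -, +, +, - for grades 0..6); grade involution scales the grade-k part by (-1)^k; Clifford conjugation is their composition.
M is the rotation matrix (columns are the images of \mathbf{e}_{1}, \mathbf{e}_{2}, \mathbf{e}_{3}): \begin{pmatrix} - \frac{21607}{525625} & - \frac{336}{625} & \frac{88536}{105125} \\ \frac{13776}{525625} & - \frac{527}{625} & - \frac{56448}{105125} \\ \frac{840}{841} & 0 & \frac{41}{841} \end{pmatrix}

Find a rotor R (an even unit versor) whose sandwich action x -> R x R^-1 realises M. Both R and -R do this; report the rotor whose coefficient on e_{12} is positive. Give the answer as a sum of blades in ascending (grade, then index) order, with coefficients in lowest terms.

Method: write R = a + b12*e_{12} + b13*e_{13} + b23*e_{23} with a^2 + b12^2 + b13^2 + b23^2 = 1 (so R^-1 = ~R). Expanding the columns R e_j ~R gives tr M = 4a^2 - 1 and, from the antisymmetric part, M21 - M12 = -4a*b12, M13 - M31 = 4a*b13, M32 - M23 = -4a*b23.
Here tr M = -\frac{439189}{525625}, so a^2 = (1 + tr M)/4 = \frac{21609}{525625} and a = ±\frac{147}{725}. Taking a = \frac{147}{725}: M21 - M12 = \frac{296352}{525625}, M13 - M31 = -\frac{16464}{105125}, M32 - M23 = \frac{56448}{105125}, giving b12 = -\frac{504}{725}, b13 = -\frac{28}{145}, b23 = -\frac{96}{145}, i.e. R = \frac{147}{725} - \frac{504}{725} e_{12} - \frac{28}{145} e_{13} - \frac{96}{145} e_{23}.
Its e_{12} coefficient is negative, so report the other preimage -R.
Answer: -\frac{147}{725} + \frac{504}{725} e_{12} + \frac{28}{145} e_{13} + \frac{96}{145} e_{23}. Uniqueness: Spin(3) -> SO(3) maps R and -R to the same rotation of trace -\frac{439189}{525625}; fixing the sign of the e_{12} coefficient removes the ambiguity.


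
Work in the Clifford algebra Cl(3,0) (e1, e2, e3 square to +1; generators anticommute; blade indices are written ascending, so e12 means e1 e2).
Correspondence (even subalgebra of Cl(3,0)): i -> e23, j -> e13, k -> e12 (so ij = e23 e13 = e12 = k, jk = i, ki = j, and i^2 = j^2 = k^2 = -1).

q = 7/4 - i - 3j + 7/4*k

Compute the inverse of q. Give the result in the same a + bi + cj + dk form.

In blades: q = 7/4 + 7/4*e12 - 3*e13 - e23.
With qbar = 7/4 - 7/4*e12 + 3*e13 + e23 (scalar fixed, mapped units negated), q qbar = 129/8 (the sum of squared coefficients), so q^-1 = qbar / (129/8) = 14/129 - 14/129*e12 + 8/43*e13 + 8/129*e23; translating back:
Answer: 14/129 + 8/129*i + 8/43*j - 14/129*k


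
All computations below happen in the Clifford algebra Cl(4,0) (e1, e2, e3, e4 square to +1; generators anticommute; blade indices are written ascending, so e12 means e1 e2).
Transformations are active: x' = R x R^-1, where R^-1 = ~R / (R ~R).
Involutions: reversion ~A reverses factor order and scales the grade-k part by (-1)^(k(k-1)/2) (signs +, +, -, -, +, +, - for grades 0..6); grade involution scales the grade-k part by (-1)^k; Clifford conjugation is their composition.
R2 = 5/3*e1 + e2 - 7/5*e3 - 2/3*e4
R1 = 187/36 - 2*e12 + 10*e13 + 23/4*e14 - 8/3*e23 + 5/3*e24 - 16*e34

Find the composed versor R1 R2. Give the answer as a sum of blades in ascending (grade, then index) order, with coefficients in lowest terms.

Distribute over the terms of R2 (each basis-blade product reordered to ascending indices, repeated generators contracted through their squares):
R1 (5/3*e1) = 935/108*e1 + 10/3*e2 - 50/3*e3 - 115/12*e4 - 40/9*e123 + 25/9*e124 - 80/3*e134
R1 (e2) = -2*e1 + 187/36*e2 + 8/3*e3 - 5/3*e4 - 10*e123 - 23/4*e124 - 16*e234
R1 (-7/5*e3) = -14*e1 + 56/15*e2 - 1309/180*e3 - 112/5*e4 + 14/5*e123 + 161/20*e134 + 7/3*e234
R1 (-2/3*e4) = -23/6*e1 - 10/9*e2 + 32/3*e3 - 187/54*e4 + 4/3*e124 - 20/3*e134 + 16/9*e234
Summing the partial products and collecting blades:
Answer: -1207/108*e1 + 223/20*e2 - 1909/180*e3 - 20041/540*e4 - 524/45*e123 - 59/36*e124 - 1517/60*e134 - 107/9*e234


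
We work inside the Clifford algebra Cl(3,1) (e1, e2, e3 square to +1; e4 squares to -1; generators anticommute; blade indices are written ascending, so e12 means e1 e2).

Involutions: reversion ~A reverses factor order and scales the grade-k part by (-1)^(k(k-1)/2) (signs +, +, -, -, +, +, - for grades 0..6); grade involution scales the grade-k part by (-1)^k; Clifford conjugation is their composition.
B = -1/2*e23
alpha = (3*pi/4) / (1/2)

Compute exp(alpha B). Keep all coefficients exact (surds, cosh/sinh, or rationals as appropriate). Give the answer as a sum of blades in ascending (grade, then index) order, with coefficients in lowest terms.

B^2 = (-1/2)^2*(e23)^2 = 1/4*(-1) = -1/4 (a basis 2-blade squares to minus the product of its generators' squares).
B^2 = -1/4 — a negative square means the series sums to a rotation: l = 1/2, alpha*l = 3*pi/4, so exp(alpha B) = cos(3*pi/4) + (sin(3*pi/4)/(1/2))*B = -sqrt(2)/2 + (sqrt(2))*B.
Answer: -sqrt(2)/2 - sqrt(2)/2*e23


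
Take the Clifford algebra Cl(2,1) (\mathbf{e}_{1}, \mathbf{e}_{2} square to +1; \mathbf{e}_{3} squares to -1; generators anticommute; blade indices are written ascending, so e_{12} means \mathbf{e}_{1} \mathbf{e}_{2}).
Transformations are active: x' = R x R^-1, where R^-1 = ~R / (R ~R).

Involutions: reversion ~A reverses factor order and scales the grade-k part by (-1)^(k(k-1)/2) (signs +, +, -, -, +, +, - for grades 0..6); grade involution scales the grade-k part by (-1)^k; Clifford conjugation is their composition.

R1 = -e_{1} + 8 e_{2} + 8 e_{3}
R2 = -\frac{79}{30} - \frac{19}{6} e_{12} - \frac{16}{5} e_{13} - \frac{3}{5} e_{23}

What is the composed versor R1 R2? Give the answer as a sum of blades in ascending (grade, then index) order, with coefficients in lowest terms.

Distribute over the terms of R1 (each basis-blade product reordered to ascending indices, repeated generators contracted through their squares):
(-e_{1}) R2 = \frac{79}{30} e_{1} + \frac{19}{6} e_{2} + \frac{16}{5} e_{3} + \frac{3}{5} e_{123}
(8 e_{2}) R2 = \frac{76}{3} e_{1} - \frac{316}{15} e_{2} - \frac{24}{5} e_{3} + \frac{128}{5} e_{123}
(8 e_{3}) R2 = -\frac{128}{5} e_{1} - \frac{24}{5} e_{2} - \frac{316}{15} e_{3} - \frac{76}{3} e_{123}
Summing the partial products and collecting blades:
Answer: \frac{71}{30} e_{1} - \frac{227}{10} e_{2} - \frac{68}{3} e_{3} + \frac{13}{15} e_{123}


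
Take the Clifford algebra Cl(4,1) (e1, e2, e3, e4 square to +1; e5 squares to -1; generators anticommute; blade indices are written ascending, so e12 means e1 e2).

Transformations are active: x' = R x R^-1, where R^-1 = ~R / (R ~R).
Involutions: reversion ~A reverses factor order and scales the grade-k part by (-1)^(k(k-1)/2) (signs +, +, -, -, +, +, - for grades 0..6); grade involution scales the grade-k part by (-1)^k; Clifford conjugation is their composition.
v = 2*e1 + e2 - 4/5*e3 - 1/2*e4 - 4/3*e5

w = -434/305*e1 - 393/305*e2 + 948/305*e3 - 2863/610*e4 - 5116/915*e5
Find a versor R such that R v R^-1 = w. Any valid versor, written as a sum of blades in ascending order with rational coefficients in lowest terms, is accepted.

Since q(v) = q(w) = 3701/900, the sum R = v + w = 176/305*e1 - 88/305*e2 + 704/305*e3 - 1584/305*e4 - 2112/305*e5 does the job whenever invertible.
Answer: 176/305*e1 - 88/305*e2 + 704/305*e3 - 1584/305*e4 - 2112/305*e5


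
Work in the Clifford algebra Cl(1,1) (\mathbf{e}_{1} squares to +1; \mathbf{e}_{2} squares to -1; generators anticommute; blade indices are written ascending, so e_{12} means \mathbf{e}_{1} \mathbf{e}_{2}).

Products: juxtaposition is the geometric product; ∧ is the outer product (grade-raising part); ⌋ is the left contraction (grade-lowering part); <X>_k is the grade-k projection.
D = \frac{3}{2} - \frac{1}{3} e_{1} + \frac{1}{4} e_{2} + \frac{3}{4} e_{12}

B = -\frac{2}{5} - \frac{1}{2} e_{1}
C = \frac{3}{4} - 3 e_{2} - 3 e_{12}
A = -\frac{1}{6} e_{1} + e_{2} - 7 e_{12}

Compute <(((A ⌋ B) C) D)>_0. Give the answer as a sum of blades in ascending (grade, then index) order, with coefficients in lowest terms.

step 1: \frac{1}{12}
step 2: \frac{1}{16} - \frac{1}{4} e_{2} - \frac{1}{4} e_{12}
step 3: -\frac{1}{32} - \frac{7}{48} e_{1} - \frac{85}{192} e_{2} - \frac{79}{192} e_{12}
step 4: -\frac{1}{32}
Answer: -\frac{1}{32}


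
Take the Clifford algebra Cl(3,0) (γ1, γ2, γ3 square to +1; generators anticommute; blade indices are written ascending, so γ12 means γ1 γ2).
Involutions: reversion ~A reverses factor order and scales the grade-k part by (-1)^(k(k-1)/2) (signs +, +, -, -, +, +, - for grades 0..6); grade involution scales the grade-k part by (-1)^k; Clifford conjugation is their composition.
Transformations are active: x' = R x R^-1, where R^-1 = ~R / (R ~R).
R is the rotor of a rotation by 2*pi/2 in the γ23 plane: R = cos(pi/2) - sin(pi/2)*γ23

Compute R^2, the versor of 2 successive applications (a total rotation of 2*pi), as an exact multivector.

The rotor phase is half the rotation angle and phases add under composition, so 2 steps in the γ23 plane accumulate phase 2*(pi/2) = pi: R^2 = cos(pi) - sin(pi)*γ23.
cos(pi) = -1 and sin(pi) = 0, so R^2 = -1. The total rotation 2*pi is 1 full turn, so every vector returns to itself, yet the rotor is -1, on the OTHER sheet of the double cover (an odd number of 2*pi turns).
Answer: -1


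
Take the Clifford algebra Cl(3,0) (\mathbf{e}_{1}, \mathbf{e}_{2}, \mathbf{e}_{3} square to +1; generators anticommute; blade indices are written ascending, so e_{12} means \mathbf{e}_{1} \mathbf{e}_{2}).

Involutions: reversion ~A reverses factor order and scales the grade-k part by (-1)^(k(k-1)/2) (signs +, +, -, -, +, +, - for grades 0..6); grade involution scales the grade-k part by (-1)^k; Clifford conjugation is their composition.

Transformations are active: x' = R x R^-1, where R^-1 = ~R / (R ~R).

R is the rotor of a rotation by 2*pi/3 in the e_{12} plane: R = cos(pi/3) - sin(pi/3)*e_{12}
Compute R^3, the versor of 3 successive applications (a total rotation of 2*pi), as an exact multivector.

Because a rotor carries half the rotation angle, composing 3 copies of this e_{12}-plane rotor multiplies the phase: 3*(pi/3) = \pi, hence R^3 = cos(\pi) - sin(\pi)*e_{12}.
cos(\pi) = -1 and sin(\pi) = 0, so R^3 = -1. The total rotation 2*pi is 1 full turn, so every vector returns to itself, yet the rotor is -1, on the OTHER sheet of the double cover (an odd number of 2*pi turns).
Answer: -1


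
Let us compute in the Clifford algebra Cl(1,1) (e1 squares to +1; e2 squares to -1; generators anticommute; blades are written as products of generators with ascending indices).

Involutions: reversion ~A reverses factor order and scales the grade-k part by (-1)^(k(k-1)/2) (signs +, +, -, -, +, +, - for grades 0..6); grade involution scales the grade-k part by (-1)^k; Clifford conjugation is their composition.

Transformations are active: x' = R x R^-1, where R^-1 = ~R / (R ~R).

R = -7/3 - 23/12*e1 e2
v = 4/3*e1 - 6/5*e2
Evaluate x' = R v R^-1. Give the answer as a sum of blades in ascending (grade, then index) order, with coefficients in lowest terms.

~R = -7/3 + 23/12*e1 e2, and R ~R = 85/48, so R^-1 = ~R / (85/48).
R v = -487/90*e1 + 241/45*e2
Answer: 49444/3825*e1 - 49394/3825*e2


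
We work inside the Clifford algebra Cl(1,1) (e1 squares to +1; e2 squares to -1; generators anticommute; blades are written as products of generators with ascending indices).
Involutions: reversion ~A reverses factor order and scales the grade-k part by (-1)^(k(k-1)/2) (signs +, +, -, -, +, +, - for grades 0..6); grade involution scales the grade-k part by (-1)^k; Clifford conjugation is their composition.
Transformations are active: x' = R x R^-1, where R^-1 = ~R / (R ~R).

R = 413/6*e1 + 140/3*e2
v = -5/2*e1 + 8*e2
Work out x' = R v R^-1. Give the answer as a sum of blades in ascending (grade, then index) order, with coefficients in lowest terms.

~R = 413/6*e1 + 140/3*e2, and R ~R = 10241/4, so R^-1 = ~R / (10241/4).
R v = -6545/12 + 2002/3*e1 e2
Answer: -9175/342*e1 - 4768/171*e2


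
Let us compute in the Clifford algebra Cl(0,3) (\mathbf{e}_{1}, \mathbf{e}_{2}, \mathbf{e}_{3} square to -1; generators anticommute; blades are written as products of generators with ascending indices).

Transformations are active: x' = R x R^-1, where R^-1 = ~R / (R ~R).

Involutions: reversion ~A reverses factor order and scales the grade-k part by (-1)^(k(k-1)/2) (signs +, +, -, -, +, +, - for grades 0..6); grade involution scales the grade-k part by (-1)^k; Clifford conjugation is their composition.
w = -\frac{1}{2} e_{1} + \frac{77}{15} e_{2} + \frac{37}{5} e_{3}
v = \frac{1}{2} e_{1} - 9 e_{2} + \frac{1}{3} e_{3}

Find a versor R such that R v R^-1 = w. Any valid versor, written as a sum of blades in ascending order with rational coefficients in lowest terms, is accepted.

Here q(v) = q(w) = -\frac{2929}{36}; the classical choice R = v + w = -\frac{58}{15} e_{2} + \frac{116}{15} e_{3} then realises v -> w under the sandwich.
Answer: -\frac{58}{15} e_{2} + \frac{116}{15} e_{3}


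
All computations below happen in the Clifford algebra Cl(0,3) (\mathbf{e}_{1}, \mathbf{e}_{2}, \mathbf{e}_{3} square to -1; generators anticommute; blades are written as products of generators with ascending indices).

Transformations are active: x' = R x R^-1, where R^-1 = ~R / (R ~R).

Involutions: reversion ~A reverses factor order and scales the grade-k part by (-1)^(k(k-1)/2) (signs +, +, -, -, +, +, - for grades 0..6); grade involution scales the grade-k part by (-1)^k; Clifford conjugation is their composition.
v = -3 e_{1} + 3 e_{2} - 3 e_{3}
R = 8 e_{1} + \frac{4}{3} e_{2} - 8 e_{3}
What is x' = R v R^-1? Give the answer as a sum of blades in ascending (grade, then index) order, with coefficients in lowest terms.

~R = 8 e_{1} + \frac{4}{3} e_{2} - 8 e_{3}, and R ~R = -\frac{1168}{9}, so R^-1 = ~R / (-\frac{1168}{9}).
R v = -4 + 28 e_{1} e_{2} - 48 e_{1} e_{3} + 20 e_{2} e_{3}
Answer: \frac{255}{73} e_{1} - \frac{213}{73} e_{2} + \frac{183}{73} e_{3}
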